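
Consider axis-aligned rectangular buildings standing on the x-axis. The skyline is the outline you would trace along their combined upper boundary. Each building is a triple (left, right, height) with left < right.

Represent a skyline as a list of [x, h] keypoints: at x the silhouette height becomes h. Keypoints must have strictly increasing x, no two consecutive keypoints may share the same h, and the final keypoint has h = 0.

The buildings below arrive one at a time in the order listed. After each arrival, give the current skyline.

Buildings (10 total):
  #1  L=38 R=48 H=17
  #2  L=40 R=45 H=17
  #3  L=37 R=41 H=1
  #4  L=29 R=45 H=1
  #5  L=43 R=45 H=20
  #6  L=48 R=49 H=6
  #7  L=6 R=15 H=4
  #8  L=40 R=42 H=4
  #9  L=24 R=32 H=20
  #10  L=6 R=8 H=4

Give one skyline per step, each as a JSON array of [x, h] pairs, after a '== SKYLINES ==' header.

== SKYLINES ==
[[38,17],[48,0]]
[[38,17],[48,0]]
[[37,1],[38,17],[48,0]]
[[29,1],[38,17],[48,0]]
[[29,1],[38,17],[43,20],[45,17],[48,0]]
[[29,1],[38,17],[43,20],[45,17],[48,6],[49,0]]
[[6,4],[15,0],[29,1],[38,17],[43,20],[45,17],[48,6],[49,0]]
[[6,4],[15,0],[29,1],[38,17],[43,20],[45,17],[48,6],[49,0]]
[[6,4],[15,0],[24,20],[32,1],[38,17],[43,20],[45,17],[48,6],[49,0]]
[[6,4],[15,0],[24,20],[32,1],[38,17],[43,20],[45,17],[48,6],[49,0]]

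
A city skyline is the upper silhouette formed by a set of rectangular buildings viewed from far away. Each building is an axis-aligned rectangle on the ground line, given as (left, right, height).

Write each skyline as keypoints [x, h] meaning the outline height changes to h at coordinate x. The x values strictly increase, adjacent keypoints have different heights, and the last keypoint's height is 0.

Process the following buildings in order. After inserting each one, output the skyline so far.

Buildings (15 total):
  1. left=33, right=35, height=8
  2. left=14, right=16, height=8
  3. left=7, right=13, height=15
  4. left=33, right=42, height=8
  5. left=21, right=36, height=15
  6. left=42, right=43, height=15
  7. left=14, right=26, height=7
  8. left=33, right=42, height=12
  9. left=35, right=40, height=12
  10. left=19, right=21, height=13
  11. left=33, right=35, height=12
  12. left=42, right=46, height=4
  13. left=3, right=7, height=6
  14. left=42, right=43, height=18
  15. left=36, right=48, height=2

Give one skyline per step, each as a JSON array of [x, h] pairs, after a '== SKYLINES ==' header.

== SKYLINES ==
[[33,8],[35,0]]
[[14,8],[16,0],[33,8],[35,0]]
[[7,15],[13,0],[14,8],[16,0],[33,8],[35,0]]
[[7,15],[13,0],[14,8],[16,0],[33,8],[42,0]]
[[7,15],[13,0],[14,8],[16,0],[21,15],[36,8],[42,0]]
[[7,15],[13,0],[14,8],[16,0],[21,15],[36,8],[42,15],[43,0]]
[[7,15],[13,0],[14,8],[16,7],[21,15],[36,8],[42,15],[43,0]]
[[7,15],[13,0],[14,8],[16,7],[21,15],[36,12],[42,15],[43,0]]
[[7,15],[13,0],[14,8],[16,7],[21,15],[36,12],[42,15],[43,0]]
[[7,15],[13,0],[14,8],[16,7],[19,13],[21,15],[36,12],[42,15],[43,0]]
[[7,15],[13,0],[14,8],[16,7],[19,13],[21,15],[36,12],[42,15],[43,0]]
[[7,15],[13,0],[14,8],[16,7],[19,13],[21,15],[36,12],[42,15],[43,4],[46,0]]
[[3,6],[7,15],[13,0],[14,8],[16,7],[19,13],[21,15],[36,12],[42,15],[43,4],[46,0]]
[[3,6],[7,15],[13,0],[14,8],[16,7],[19,13],[21,15],[36,12],[42,18],[43,4],[46,0]]
[[3,6],[7,15],[13,0],[14,8],[16,7],[19,13],[21,15],[36,12],[42,18],[43,4],[46,2],[48,0]]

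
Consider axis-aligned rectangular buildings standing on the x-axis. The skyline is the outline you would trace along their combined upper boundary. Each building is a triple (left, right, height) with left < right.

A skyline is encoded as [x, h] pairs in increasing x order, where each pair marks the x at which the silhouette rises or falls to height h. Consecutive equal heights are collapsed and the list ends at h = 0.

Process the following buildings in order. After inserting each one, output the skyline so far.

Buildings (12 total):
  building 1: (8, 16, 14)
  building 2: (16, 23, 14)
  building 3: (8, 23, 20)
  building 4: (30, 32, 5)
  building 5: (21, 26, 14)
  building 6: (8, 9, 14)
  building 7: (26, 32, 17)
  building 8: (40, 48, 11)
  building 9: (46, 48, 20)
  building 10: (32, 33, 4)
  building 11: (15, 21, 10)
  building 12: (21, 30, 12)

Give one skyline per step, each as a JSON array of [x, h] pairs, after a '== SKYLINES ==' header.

== SKYLINES ==
[[8,14],[16,0]]
[[8,14],[23,0]]
[[8,20],[23,0]]
[[8,20],[23,0],[30,5],[32,0]]
[[8,20],[23,14],[26,0],[30,5],[32,0]]
[[8,20],[23,14],[26,0],[30,5],[32,0]]
[[8,20],[23,14],[26,17],[32,0]]
[[8,20],[23,14],[26,17],[32,0],[40,11],[48,0]]
[[8,20],[23,14],[26,17],[32,0],[40,11],[46,20],[48,0]]
[[8,20],[23,14],[26,17],[32,4],[33,0],[40,11],[46,20],[48,0]]
[[8,20],[23,14],[26,17],[32,4],[33,0],[40,11],[46,20],[48,0]]
[[8,20],[23,14],[26,17],[32,4],[33,0],[40,11],[46,20],[48,0]]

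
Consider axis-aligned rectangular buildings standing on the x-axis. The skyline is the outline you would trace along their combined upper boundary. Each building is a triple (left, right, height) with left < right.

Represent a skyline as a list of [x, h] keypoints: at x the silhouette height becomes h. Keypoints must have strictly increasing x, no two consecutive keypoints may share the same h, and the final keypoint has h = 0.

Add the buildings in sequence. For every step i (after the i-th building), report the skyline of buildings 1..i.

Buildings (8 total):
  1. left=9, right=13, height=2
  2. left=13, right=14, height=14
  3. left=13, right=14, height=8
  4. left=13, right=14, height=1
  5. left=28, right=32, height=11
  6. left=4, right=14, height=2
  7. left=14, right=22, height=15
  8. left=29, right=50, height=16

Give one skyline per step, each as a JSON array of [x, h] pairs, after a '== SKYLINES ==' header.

== SKYLINES ==
[[9,2],[13,0]]
[[9,2],[13,14],[14,0]]
[[9,2],[13,14],[14,0]]
[[9,2],[13,14],[14,0]]
[[9,2],[13,14],[14,0],[28,11],[32,0]]
[[4,2],[13,14],[14,0],[28,11],[32,0]]
[[4,2],[13,14],[14,15],[22,0],[28,11],[32,0]]
[[4,2],[13,14],[14,15],[22,0],[28,11],[29,16],[50,0]]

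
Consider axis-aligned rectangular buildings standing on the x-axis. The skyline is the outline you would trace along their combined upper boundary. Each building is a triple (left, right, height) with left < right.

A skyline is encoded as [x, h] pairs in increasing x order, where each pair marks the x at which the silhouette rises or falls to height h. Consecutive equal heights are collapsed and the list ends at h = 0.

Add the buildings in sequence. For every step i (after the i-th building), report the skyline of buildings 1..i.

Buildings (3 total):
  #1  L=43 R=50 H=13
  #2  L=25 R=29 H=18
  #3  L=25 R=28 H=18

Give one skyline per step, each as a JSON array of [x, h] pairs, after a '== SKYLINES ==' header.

== SKYLINES ==
[[43,13],[50,0]]
[[25,18],[29,0],[43,13],[50,0]]
[[25,18],[29,0],[43,13],[50,0]]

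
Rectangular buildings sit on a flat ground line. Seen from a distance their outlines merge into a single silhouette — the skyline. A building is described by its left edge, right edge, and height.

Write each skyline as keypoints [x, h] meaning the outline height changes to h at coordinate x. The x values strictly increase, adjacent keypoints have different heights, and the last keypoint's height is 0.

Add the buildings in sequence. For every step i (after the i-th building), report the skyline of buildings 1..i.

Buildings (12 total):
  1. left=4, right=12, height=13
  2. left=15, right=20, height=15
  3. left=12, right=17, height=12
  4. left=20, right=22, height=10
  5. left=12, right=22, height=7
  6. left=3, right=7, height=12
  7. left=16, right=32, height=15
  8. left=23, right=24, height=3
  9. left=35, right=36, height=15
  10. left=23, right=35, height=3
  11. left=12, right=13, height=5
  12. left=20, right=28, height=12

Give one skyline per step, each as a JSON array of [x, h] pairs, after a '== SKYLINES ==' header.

== SKYLINES ==
[[4,13],[12,0]]
[[4,13],[12,0],[15,15],[20,0]]
[[4,13],[12,12],[15,15],[20,0]]
[[4,13],[12,12],[15,15],[20,10],[22,0]]
[[4,13],[12,12],[15,15],[20,10],[22,0]]
[[3,12],[4,13],[12,12],[15,15],[20,10],[22,0]]
[[3,12],[4,13],[12,12],[15,15],[32,0]]
[[3,12],[4,13],[12,12],[15,15],[32,0]]
[[3,12],[4,13],[12,12],[15,15],[32,0],[35,15],[36,0]]
[[3,12],[4,13],[12,12],[15,15],[32,3],[35,15],[36,0]]
[[3,12],[4,13],[12,12],[15,15],[32,3],[35,15],[36,0]]
[[3,12],[4,13],[12,12],[15,15],[32,3],[35,15],[36,0]]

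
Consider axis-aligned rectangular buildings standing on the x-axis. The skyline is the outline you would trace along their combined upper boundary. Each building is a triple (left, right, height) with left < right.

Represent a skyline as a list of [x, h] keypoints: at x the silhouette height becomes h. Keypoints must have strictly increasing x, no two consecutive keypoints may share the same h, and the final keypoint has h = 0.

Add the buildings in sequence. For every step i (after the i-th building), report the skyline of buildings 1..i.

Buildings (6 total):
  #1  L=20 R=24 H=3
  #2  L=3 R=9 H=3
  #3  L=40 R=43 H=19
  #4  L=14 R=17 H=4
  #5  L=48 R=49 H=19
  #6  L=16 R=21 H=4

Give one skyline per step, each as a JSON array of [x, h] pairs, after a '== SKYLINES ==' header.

== SKYLINES ==
[[20,3],[24,0]]
[[3,3],[9,0],[20,3],[24,0]]
[[3,3],[9,0],[20,3],[24,0],[40,19],[43,0]]
[[3,3],[9,0],[14,4],[17,0],[20,3],[24,0],[40,19],[43,0]]
[[3,3],[9,0],[14,4],[17,0],[20,3],[24,0],[40,19],[43,0],[48,19],[49,0]]
[[3,3],[9,0],[14,4],[21,3],[24,0],[40,19],[43,0],[48,19],[49,0]]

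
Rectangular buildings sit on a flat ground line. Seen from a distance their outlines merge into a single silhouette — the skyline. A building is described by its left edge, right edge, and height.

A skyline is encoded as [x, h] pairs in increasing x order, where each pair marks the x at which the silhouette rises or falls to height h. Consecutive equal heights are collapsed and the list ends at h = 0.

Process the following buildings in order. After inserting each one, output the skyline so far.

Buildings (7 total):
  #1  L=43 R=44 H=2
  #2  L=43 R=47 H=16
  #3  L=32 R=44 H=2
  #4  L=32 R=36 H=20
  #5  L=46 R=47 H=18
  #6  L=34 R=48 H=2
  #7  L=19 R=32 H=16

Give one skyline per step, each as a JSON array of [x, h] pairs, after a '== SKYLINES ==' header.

== SKYLINES ==
[[43,2],[44,0]]
[[43,16],[47,0]]
[[32,2],[43,16],[47,0]]
[[32,20],[36,2],[43,16],[47,0]]
[[32,20],[36,2],[43,16],[46,18],[47,0]]
[[32,20],[36,2],[43,16],[46,18],[47,2],[48,0]]
[[19,16],[32,20],[36,2],[43,16],[46,18],[47,2],[48,0]]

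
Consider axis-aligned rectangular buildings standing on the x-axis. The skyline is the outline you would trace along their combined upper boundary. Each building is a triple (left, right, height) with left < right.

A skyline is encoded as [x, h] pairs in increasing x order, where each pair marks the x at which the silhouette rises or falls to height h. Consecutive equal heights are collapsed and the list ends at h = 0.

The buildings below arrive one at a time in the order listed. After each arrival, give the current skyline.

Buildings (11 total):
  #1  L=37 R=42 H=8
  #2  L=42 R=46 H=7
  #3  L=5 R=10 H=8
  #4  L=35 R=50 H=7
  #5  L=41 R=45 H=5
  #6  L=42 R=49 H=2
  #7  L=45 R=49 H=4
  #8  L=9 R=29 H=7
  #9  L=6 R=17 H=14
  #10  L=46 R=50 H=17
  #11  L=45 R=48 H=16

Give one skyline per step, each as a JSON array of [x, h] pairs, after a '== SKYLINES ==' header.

== SKYLINES ==
[[37,8],[42,0]]
[[37,8],[42,7],[46,0]]
[[5,8],[10,0],[37,8],[42,7],[46,0]]
[[5,8],[10,0],[35,7],[37,8],[42,7],[50,0]]
[[5,8],[10,0],[35,7],[37,8],[42,7],[50,0]]
[[5,8],[10,0],[35,7],[37,8],[42,7],[50,0]]
[[5,8],[10,0],[35,7],[37,8],[42,7],[50,0]]
[[5,8],[10,7],[29,0],[35,7],[37,8],[42,7],[50,0]]
[[5,8],[6,14],[17,7],[29,0],[35,7],[37,8],[42,7],[50,0]]
[[5,8],[6,14],[17,7],[29,0],[35,7],[37,8],[42,7],[46,17],[50,0]]
[[5,8],[6,14],[17,7],[29,0],[35,7],[37,8],[42,7],[45,16],[46,17],[50,0]]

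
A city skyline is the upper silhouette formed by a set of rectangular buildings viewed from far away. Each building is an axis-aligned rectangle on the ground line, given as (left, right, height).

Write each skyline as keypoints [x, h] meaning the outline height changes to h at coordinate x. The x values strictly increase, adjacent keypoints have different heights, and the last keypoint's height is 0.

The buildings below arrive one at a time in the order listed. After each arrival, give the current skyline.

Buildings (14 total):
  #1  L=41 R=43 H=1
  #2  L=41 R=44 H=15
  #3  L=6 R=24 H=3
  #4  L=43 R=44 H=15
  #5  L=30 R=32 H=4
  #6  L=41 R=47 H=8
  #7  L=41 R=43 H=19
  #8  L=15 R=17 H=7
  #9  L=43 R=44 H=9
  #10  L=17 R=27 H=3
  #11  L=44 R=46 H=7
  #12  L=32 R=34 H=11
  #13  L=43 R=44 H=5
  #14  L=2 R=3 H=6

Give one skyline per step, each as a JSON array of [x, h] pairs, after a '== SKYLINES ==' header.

== SKYLINES ==
[[41,1],[43,0]]
[[41,15],[44,0]]
[[6,3],[24,0],[41,15],[44,0]]
[[6,3],[24,0],[41,15],[44,0]]
[[6,3],[24,0],[30,4],[32,0],[41,15],[44,0]]
[[6,3],[24,0],[30,4],[32,0],[41,15],[44,8],[47,0]]
[[6,3],[24,0],[30,4],[32,0],[41,19],[43,15],[44,8],[47,0]]
[[6,3],[15,7],[17,3],[24,0],[30,4],[32,0],[41,19],[43,15],[44,8],[47,0]]
[[6,3],[15,7],[17,3],[24,0],[30,4],[32,0],[41,19],[43,15],[44,8],[47,0]]
[[6,3],[15,7],[17,3],[27,0],[30,4],[32,0],[41,19],[43,15],[44,8],[47,0]]
[[6,3],[15,7],[17,3],[27,0],[30,4],[32,0],[41,19],[43,15],[44,8],[47,0]]
[[6,3],[15,7],[17,3],[27,0],[30,4],[32,11],[34,0],[41,19],[43,15],[44,8],[47,0]]
[[6,3],[15,7],[17,3],[27,0],[30,4],[32,11],[34,0],[41,19],[43,15],[44,8],[47,0]]
[[2,6],[3,0],[6,3],[15,7],[17,3],[27,0],[30,4],[32,11],[34,0],[41,19],[43,15],[44,8],[47,0]]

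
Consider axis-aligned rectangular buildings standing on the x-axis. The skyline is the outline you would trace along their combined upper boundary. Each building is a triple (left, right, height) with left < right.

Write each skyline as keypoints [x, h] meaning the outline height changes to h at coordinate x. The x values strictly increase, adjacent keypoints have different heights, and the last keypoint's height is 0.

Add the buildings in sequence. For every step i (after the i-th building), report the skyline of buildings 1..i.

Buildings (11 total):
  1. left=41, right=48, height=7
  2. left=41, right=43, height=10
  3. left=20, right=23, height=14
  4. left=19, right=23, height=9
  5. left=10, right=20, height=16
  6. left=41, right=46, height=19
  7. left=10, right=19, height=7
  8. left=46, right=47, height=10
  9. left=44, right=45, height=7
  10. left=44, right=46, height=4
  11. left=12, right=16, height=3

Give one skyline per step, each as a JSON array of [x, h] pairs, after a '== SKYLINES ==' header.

== SKYLINES ==
[[41,7],[48,0]]
[[41,10],[43,7],[48,0]]
[[20,14],[23,0],[41,10],[43,7],[48,0]]
[[19,9],[20,14],[23,0],[41,10],[43,7],[48,0]]
[[10,16],[20,14],[23,0],[41,10],[43,7],[48,0]]
[[10,16],[20,14],[23,0],[41,19],[46,7],[48,0]]
[[10,16],[20,14],[23,0],[41,19],[46,7],[48,0]]
[[10,16],[20,14],[23,0],[41,19],[46,10],[47,7],[48,0]]
[[10,16],[20,14],[23,0],[41,19],[46,10],[47,7],[48,0]]
[[10,16],[20,14],[23,0],[41,19],[46,10],[47,7],[48,0]]
[[10,16],[20,14],[23,0],[41,19],[46,10],[47,7],[48,0]]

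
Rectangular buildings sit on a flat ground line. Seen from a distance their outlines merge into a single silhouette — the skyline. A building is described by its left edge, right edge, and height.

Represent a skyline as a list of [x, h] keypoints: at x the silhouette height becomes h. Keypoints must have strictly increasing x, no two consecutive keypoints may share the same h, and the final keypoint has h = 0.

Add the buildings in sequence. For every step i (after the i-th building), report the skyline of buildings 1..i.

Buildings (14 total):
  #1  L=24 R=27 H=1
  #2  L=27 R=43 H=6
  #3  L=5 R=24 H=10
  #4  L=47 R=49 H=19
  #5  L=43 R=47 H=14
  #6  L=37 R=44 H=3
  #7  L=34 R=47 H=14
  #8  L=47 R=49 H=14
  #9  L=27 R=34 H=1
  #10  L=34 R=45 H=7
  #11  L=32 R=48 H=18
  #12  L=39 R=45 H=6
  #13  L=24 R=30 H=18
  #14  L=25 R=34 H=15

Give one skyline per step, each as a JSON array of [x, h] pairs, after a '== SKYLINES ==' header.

== SKYLINES ==
[[24,1],[27,0]]
[[24,1],[27,6],[43,0]]
[[5,10],[24,1],[27,6],[43,0]]
[[5,10],[24,1],[27,6],[43,0],[47,19],[49,0]]
[[5,10],[24,1],[27,6],[43,14],[47,19],[49,0]]
[[5,10],[24,1],[27,6],[43,14],[47,19],[49,0]]
[[5,10],[24,1],[27,6],[34,14],[47,19],[49,0]]
[[5,10],[24,1],[27,6],[34,14],[47,19],[49,0]]
[[5,10],[24,1],[27,6],[34,14],[47,19],[49,0]]
[[5,10],[24,1],[27,6],[34,14],[47,19],[49,0]]
[[5,10],[24,1],[27,6],[32,18],[47,19],[49,0]]
[[5,10],[24,1],[27,6],[32,18],[47,19],[49,0]]
[[5,10],[24,18],[30,6],[32,18],[47,19],[49,0]]
[[5,10],[24,18],[30,15],[32,18],[47,19],[49,0]]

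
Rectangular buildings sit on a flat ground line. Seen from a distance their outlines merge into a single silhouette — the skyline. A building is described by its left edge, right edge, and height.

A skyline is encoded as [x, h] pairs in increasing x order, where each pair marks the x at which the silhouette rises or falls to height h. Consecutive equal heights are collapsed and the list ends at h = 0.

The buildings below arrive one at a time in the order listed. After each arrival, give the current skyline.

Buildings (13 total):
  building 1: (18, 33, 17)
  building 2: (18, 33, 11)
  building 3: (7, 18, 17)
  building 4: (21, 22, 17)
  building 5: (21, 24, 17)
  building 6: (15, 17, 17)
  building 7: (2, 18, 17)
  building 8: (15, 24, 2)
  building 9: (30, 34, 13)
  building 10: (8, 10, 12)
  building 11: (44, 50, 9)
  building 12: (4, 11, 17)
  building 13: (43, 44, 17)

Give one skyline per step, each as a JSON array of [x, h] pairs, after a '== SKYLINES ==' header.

== SKYLINES ==
[[18,17],[33,0]]
[[18,17],[33,0]]
[[7,17],[33,0]]
[[7,17],[33,0]]
[[7,17],[33,0]]
[[7,17],[33,0]]
[[2,17],[33,0]]
[[2,17],[33,0]]
[[2,17],[33,13],[34,0]]
[[2,17],[33,13],[34,0]]
[[2,17],[33,13],[34,0],[44,9],[50,0]]
[[2,17],[33,13],[34,0],[44,9],[50,0]]
[[2,17],[33,13],[34,0],[43,17],[44,9],[50,0]]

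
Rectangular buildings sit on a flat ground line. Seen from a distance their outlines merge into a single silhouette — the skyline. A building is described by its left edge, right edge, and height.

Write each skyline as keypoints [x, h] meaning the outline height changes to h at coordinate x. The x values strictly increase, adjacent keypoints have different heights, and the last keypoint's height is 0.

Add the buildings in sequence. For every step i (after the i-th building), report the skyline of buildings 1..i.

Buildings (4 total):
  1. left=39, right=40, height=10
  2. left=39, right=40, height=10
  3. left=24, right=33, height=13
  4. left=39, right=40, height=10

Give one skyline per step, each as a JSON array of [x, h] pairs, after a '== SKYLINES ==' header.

== SKYLINES ==
[[39,10],[40,0]]
[[39,10],[40,0]]
[[24,13],[33,0],[39,10],[40,0]]
[[24,13],[33,0],[39,10],[40,0]]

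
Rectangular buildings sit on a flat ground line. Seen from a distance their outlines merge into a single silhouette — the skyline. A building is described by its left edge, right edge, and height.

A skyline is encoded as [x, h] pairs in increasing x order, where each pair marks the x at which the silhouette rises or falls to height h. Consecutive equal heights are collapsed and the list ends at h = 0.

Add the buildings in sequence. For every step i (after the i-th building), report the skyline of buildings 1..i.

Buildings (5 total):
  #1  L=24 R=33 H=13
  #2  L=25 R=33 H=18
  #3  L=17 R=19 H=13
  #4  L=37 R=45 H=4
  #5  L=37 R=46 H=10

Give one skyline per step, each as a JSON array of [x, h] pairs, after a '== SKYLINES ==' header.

== SKYLINES ==
[[24,13],[33,0]]
[[24,13],[25,18],[33,0]]
[[17,13],[19,0],[24,13],[25,18],[33,0]]
[[17,13],[19,0],[24,13],[25,18],[33,0],[37,4],[45,0]]
[[17,13],[19,0],[24,13],[25,18],[33,0],[37,10],[46,0]]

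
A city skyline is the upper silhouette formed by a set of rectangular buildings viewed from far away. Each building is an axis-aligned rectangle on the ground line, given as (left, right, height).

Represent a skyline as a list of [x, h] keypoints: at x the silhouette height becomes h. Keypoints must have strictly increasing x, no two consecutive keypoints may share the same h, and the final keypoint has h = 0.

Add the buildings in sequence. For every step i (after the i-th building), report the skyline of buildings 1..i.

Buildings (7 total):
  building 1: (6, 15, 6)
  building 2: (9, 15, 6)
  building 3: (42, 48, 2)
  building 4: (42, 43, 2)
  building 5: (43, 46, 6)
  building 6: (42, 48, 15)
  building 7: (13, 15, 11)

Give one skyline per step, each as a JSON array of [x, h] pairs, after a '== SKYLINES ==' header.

== SKYLINES ==
[[6,6],[15,0]]
[[6,6],[15,0]]
[[6,6],[15,0],[42,2],[48,0]]
[[6,6],[15,0],[42,2],[48,0]]
[[6,6],[15,0],[42,2],[43,6],[46,2],[48,0]]
[[6,6],[15,0],[42,15],[48,0]]
[[6,6],[13,11],[15,0],[42,15],[48,0]]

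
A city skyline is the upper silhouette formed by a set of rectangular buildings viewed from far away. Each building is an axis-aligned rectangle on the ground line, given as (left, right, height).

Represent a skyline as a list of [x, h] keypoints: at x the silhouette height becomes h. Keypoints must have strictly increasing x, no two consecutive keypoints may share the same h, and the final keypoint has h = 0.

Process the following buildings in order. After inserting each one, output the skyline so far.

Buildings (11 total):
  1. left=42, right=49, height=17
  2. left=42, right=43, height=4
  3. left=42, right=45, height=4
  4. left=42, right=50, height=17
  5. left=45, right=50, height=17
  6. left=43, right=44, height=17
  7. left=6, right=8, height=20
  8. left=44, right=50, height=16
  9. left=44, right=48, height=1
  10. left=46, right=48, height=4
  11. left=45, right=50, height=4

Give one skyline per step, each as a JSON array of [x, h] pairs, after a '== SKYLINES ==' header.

== SKYLINES ==
[[42,17],[49,0]]
[[42,17],[49,0]]
[[42,17],[49,0]]
[[42,17],[50,0]]
[[42,17],[50,0]]
[[42,17],[50,0]]
[[6,20],[8,0],[42,17],[50,0]]
[[6,20],[8,0],[42,17],[50,0]]
[[6,20],[8,0],[42,17],[50,0]]
[[6,20],[8,0],[42,17],[50,0]]
[[6,20],[8,0],[42,17],[50,0]]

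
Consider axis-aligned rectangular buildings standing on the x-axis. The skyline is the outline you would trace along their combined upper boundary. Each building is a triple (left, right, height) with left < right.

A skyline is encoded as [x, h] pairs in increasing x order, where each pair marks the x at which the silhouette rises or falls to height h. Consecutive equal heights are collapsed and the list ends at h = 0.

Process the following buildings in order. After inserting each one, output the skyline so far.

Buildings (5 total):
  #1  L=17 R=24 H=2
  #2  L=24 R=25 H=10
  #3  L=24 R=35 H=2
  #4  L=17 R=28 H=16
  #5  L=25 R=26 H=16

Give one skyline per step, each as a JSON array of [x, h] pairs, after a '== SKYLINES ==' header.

== SKYLINES ==
[[17,2],[24,0]]
[[17,2],[24,10],[25,0]]
[[17,2],[24,10],[25,2],[35,0]]
[[17,16],[28,2],[35,0]]
[[17,16],[28,2],[35,0]]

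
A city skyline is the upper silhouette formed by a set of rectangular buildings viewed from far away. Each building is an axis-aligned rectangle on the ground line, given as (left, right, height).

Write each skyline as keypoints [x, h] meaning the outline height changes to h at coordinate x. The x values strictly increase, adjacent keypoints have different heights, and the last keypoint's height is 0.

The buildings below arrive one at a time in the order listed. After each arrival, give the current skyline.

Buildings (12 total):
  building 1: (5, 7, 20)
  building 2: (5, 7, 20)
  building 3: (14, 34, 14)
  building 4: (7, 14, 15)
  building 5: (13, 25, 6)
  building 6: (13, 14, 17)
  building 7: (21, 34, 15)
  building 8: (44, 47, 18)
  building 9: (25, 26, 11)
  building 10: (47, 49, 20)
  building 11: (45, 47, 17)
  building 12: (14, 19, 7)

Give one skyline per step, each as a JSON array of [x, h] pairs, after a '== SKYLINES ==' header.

== SKYLINES ==
[[5,20],[7,0]]
[[5,20],[7,0]]
[[5,20],[7,0],[14,14],[34,0]]
[[5,20],[7,15],[14,14],[34,0]]
[[5,20],[7,15],[14,14],[34,0]]
[[5,20],[7,15],[13,17],[14,14],[34,0]]
[[5,20],[7,15],[13,17],[14,14],[21,15],[34,0]]
[[5,20],[7,15],[13,17],[14,14],[21,15],[34,0],[44,18],[47,0]]
[[5,20],[7,15],[13,17],[14,14],[21,15],[34,0],[44,18],[47,0]]
[[5,20],[7,15],[13,17],[14,14],[21,15],[34,0],[44,18],[47,20],[49,0]]
[[5,20],[7,15],[13,17],[14,14],[21,15],[34,0],[44,18],[47,20],[49,0]]
[[5,20],[7,15],[13,17],[14,14],[21,15],[34,0],[44,18],[47,20],[49,0]]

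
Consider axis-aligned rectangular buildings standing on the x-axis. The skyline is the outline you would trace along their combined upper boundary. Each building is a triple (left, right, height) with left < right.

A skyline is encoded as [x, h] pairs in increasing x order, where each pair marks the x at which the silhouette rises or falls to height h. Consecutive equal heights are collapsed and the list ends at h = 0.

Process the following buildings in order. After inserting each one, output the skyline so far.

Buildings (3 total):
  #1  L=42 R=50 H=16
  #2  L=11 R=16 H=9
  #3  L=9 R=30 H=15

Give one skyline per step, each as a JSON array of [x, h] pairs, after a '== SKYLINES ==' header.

== SKYLINES ==
[[42,16],[50,0]]
[[11,9],[16,0],[42,16],[50,0]]
[[9,15],[30,0],[42,16],[50,0]]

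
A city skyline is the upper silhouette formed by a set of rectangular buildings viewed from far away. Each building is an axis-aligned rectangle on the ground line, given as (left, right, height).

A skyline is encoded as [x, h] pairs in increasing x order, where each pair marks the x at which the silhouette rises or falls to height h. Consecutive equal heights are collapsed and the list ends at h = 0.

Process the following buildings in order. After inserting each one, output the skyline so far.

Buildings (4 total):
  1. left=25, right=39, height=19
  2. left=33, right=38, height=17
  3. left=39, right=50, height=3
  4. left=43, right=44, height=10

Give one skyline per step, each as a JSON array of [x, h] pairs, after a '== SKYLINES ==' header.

== SKYLINES ==
[[25,19],[39,0]]
[[25,19],[39,0]]
[[25,19],[39,3],[50,0]]
[[25,19],[39,3],[43,10],[44,3],[50,0]]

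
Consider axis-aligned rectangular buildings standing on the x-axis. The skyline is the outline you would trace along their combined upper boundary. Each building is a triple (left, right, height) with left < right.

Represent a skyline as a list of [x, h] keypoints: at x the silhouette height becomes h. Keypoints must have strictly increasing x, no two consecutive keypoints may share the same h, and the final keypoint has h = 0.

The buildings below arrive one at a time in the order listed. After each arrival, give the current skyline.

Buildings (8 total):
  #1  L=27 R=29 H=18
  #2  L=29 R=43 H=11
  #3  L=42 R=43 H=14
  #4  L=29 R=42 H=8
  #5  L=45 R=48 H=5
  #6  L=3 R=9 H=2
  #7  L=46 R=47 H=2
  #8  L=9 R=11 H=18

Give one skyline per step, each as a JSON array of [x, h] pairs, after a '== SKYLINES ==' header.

== SKYLINES ==
[[27,18],[29,0]]
[[27,18],[29,11],[43,0]]
[[27,18],[29,11],[42,14],[43,0]]
[[27,18],[29,11],[42,14],[43,0]]
[[27,18],[29,11],[42,14],[43,0],[45,5],[48,0]]
[[3,2],[9,0],[27,18],[29,11],[42,14],[43,0],[45,5],[48,0]]
[[3,2],[9,0],[27,18],[29,11],[42,14],[43,0],[45,5],[48,0]]
[[3,2],[9,18],[11,0],[27,18],[29,11],[42,14],[43,0],[45,5],[48,0]]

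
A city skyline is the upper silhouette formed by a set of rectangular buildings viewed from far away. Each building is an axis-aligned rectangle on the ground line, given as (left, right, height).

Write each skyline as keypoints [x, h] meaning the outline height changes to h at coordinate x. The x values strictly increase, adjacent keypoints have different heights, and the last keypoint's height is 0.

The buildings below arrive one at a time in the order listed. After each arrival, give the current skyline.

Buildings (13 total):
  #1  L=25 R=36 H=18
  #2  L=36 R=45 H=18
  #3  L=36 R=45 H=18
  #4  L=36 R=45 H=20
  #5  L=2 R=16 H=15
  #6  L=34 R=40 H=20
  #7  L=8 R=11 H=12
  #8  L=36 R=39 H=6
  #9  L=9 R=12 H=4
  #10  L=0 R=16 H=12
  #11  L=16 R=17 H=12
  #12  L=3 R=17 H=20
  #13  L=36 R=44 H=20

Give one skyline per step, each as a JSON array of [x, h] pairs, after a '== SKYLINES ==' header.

== SKYLINES ==
[[25,18],[36,0]]
[[25,18],[45,0]]
[[25,18],[45,0]]
[[25,18],[36,20],[45,0]]
[[2,15],[16,0],[25,18],[36,20],[45,0]]
[[2,15],[16,0],[25,18],[34,20],[45,0]]
[[2,15],[16,0],[25,18],[34,20],[45,0]]
[[2,15],[16,0],[25,18],[34,20],[45,0]]
[[2,15],[16,0],[25,18],[34,20],[45,0]]
[[0,12],[2,15],[16,0],[25,18],[34,20],[45,0]]
[[0,12],[2,15],[16,12],[17,0],[25,18],[34,20],[45,0]]
[[0,12],[2,15],[3,20],[17,0],[25,18],[34,20],[45,0]]
[[0,12],[2,15],[3,20],[17,0],[25,18],[34,20],[45,0]]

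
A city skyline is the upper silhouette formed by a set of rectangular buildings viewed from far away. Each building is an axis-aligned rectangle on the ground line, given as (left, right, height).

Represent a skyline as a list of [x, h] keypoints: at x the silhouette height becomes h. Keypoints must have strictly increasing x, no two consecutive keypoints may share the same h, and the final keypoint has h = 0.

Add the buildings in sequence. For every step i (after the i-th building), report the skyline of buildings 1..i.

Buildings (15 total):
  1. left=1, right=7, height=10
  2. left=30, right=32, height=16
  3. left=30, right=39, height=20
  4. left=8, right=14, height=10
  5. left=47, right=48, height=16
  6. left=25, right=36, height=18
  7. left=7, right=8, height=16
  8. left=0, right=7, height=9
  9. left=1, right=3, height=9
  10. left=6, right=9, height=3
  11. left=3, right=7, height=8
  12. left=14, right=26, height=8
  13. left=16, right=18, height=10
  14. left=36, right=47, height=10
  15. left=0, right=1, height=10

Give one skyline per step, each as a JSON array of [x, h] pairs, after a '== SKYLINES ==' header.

== SKYLINES ==
[[1,10],[7,0]]
[[1,10],[7,0],[30,16],[32,0]]
[[1,10],[7,0],[30,20],[39,0]]
[[1,10],[7,0],[8,10],[14,0],[30,20],[39,0]]
[[1,10],[7,0],[8,10],[14,0],[30,20],[39,0],[47,16],[48,0]]
[[1,10],[7,0],[8,10],[14,0],[25,18],[30,20],[39,0],[47,16],[48,0]]
[[1,10],[7,16],[8,10],[14,0],[25,18],[30,20],[39,0],[47,16],[48,0]]
[[0,9],[1,10],[7,16],[8,10],[14,0],[25,18],[30,20],[39,0],[47,16],[48,0]]
[[0,9],[1,10],[7,16],[8,10],[14,0],[25,18],[30,20],[39,0],[47,16],[48,0]]
[[0,9],[1,10],[7,16],[8,10],[14,0],[25,18],[30,20],[39,0],[47,16],[48,0]]
[[0,9],[1,10],[7,16],[8,10],[14,0],[25,18],[30,20],[39,0],[47,16],[48,0]]
[[0,9],[1,10],[7,16],[8,10],[14,8],[25,18],[30,20],[39,0],[47,16],[48,0]]
[[0,9],[1,10],[7,16],[8,10],[14,8],[16,10],[18,8],[25,18],[30,20],[39,0],[47,16],[48,0]]
[[0,9],[1,10],[7,16],[8,10],[14,8],[16,10],[18,8],[25,18],[30,20],[39,10],[47,16],[48,0]]
[[0,10],[7,16],[8,10],[14,8],[16,10],[18,8],[25,18],[30,20],[39,10],[47,16],[48,0]]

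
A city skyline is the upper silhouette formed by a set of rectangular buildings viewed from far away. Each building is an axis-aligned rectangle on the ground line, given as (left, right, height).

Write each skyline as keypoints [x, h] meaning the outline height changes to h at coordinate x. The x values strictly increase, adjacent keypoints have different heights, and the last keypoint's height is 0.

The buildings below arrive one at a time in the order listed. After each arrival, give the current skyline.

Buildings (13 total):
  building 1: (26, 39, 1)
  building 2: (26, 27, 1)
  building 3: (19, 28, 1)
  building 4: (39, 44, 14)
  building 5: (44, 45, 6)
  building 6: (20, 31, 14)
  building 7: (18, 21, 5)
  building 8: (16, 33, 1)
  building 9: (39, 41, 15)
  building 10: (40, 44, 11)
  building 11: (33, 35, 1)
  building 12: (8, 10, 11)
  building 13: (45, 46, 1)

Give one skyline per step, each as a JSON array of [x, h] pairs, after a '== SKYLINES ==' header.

== SKYLINES ==
[[26,1],[39,0]]
[[26,1],[39,0]]
[[19,1],[39,0]]
[[19,1],[39,14],[44,0]]
[[19,1],[39,14],[44,6],[45,0]]
[[19,1],[20,14],[31,1],[39,14],[44,6],[45,0]]
[[18,5],[20,14],[31,1],[39,14],[44,6],[45,0]]
[[16,1],[18,5],[20,14],[31,1],[39,14],[44,6],[45,0]]
[[16,1],[18,5],[20,14],[31,1],[39,15],[41,14],[44,6],[45,0]]
[[16,1],[18,5],[20,14],[31,1],[39,15],[41,14],[44,6],[45,0]]
[[16,1],[18,5],[20,14],[31,1],[39,15],[41,14],[44,6],[45,0]]
[[8,11],[10,0],[16,1],[18,5],[20,14],[31,1],[39,15],[41,14],[44,6],[45,0]]
[[8,11],[10,0],[16,1],[18,5],[20,14],[31,1],[39,15],[41,14],[44,6],[45,1],[46,0]]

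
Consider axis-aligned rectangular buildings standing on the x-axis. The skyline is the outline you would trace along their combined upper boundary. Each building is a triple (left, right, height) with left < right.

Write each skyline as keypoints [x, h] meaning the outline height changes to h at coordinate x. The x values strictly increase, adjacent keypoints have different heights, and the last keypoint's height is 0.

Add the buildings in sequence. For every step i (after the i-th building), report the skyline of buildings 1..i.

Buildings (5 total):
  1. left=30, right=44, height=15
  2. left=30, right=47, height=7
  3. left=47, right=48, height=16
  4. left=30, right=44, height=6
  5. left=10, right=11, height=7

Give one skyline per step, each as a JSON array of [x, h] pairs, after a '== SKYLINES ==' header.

== SKYLINES ==
[[30,15],[44,0]]
[[30,15],[44,7],[47,0]]
[[30,15],[44,7],[47,16],[48,0]]
[[30,15],[44,7],[47,16],[48,0]]
[[10,7],[11,0],[30,15],[44,7],[47,16],[48,0]]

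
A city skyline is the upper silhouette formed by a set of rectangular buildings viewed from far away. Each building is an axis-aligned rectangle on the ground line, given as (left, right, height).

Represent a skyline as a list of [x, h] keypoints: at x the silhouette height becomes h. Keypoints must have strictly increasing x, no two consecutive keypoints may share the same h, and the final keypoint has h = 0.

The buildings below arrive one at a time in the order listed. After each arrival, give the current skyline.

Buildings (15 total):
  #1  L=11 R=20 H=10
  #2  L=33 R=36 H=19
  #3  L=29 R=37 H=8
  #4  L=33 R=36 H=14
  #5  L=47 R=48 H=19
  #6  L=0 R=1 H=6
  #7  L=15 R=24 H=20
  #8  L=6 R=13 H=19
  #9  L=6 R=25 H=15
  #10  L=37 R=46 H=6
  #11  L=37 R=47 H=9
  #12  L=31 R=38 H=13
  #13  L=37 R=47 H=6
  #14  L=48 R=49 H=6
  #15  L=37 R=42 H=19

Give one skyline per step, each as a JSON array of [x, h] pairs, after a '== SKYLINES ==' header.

== SKYLINES ==
[[11,10],[20,0]]
[[11,10],[20,0],[33,19],[36,0]]
[[11,10],[20,0],[29,8],[33,19],[36,8],[37,0]]
[[11,10],[20,0],[29,8],[33,19],[36,8],[37,0]]
[[11,10],[20,0],[29,8],[33,19],[36,8],[37,0],[47,19],[48,0]]
[[0,6],[1,0],[11,10],[20,0],[29,8],[33,19],[36,8],[37,0],[47,19],[48,0]]
[[0,6],[1,0],[11,10],[15,20],[24,0],[29,8],[33,19],[36,8],[37,0],[47,19],[48,0]]
[[0,6],[1,0],[6,19],[13,10],[15,20],[24,0],[29,8],[33,19],[36,8],[37,0],[47,19],[48,0]]
[[0,6],[1,0],[6,19],[13,15],[15,20],[24,15],[25,0],[29,8],[33,19],[36,8],[37,0],[47,19],[48,0]]
[[0,6],[1,0],[6,19],[13,15],[15,20],[24,15],[25,0],[29,8],[33,19],[36,8],[37,6],[46,0],[47,19],[48,0]]
[[0,6],[1,0],[6,19],[13,15],[15,20],[24,15],[25,0],[29,8],[33,19],[36,8],[37,9],[47,19],[48,0]]
[[0,6],[1,0],[6,19],[13,15],[15,20],[24,15],[25,0],[29,8],[31,13],[33,19],[36,13],[38,9],[47,19],[48,0]]
[[0,6],[1,0],[6,19],[13,15],[15,20],[24,15],[25,0],[29,8],[31,13],[33,19],[36,13],[38,9],[47,19],[48,0]]
[[0,6],[1,0],[6,19],[13,15],[15,20],[24,15],[25,0],[29,8],[31,13],[33,19],[36,13],[38,9],[47,19],[48,6],[49,0]]
[[0,6],[1,0],[6,19],[13,15],[15,20],[24,15],[25,0],[29,8],[31,13],[33,19],[36,13],[37,19],[42,9],[47,19],[48,6],[49,0]]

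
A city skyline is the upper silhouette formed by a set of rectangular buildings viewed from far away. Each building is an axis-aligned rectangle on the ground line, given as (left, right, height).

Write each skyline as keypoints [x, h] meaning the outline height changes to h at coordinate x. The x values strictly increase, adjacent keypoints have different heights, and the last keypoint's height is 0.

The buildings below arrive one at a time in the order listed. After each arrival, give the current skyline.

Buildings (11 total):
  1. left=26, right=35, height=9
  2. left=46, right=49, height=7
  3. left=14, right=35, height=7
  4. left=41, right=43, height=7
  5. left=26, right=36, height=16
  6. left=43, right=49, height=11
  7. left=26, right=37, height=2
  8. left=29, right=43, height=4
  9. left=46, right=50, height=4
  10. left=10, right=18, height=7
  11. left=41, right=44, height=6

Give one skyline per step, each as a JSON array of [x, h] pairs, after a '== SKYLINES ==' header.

== SKYLINES ==
[[26,9],[35,0]]
[[26,9],[35,0],[46,7],[49,0]]
[[14,7],[26,9],[35,0],[46,7],[49,0]]
[[14,7],[26,9],[35,0],[41,7],[43,0],[46,7],[49,0]]
[[14,7],[26,16],[36,0],[41,7],[43,0],[46,7],[49,0]]
[[14,7],[26,16],[36,0],[41,7],[43,11],[49,0]]
[[14,7],[26,16],[36,2],[37,0],[41,7],[43,11],[49,0]]
[[14,7],[26,16],[36,4],[41,7],[43,11],[49,0]]
[[14,7],[26,16],[36,4],[41,7],[43,11],[49,4],[50,0]]
[[10,7],[26,16],[36,4],[41,7],[43,11],[49,4],[50,0]]
[[10,7],[26,16],[36,4],[41,7],[43,11],[49,4],[50,0]]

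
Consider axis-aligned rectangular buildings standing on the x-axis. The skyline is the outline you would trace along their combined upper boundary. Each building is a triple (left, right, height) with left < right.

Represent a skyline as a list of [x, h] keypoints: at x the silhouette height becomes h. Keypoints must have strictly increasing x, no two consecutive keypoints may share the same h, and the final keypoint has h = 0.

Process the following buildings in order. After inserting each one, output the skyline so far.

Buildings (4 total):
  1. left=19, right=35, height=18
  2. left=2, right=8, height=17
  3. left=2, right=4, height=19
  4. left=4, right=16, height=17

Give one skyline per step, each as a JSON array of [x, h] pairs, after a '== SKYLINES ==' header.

== SKYLINES ==
[[19,18],[35,0]]
[[2,17],[8,0],[19,18],[35,0]]
[[2,19],[4,17],[8,0],[19,18],[35,0]]
[[2,19],[4,17],[16,0],[19,18],[35,0]]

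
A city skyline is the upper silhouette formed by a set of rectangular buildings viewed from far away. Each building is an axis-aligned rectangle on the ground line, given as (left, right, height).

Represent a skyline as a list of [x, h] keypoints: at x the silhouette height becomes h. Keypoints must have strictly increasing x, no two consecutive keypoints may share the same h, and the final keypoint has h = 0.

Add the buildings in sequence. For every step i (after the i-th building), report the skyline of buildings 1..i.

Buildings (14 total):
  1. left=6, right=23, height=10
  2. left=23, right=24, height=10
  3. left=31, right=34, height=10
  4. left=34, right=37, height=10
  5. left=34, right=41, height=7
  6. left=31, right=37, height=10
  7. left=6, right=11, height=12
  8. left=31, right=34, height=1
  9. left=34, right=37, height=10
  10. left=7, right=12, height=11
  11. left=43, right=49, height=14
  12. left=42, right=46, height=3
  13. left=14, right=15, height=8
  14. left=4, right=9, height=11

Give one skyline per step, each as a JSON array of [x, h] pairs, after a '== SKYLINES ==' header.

== SKYLINES ==
[[6,10],[23,0]]
[[6,10],[24,0]]
[[6,10],[24,0],[31,10],[34,0]]
[[6,10],[24,0],[31,10],[37,0]]
[[6,10],[24,0],[31,10],[37,7],[41,0]]
[[6,10],[24,0],[31,10],[37,7],[41,0]]
[[6,12],[11,10],[24,0],[31,10],[37,7],[41,0]]
[[6,12],[11,10],[24,0],[31,10],[37,7],[41,0]]
[[6,12],[11,10],[24,0],[31,10],[37,7],[41,0]]
[[6,12],[11,11],[12,10],[24,0],[31,10],[37,7],[41,0]]
[[6,12],[11,11],[12,10],[24,0],[31,10],[37,7],[41,0],[43,14],[49,0]]
[[6,12],[11,11],[12,10],[24,0],[31,10],[37,7],[41,0],[42,3],[43,14],[49,0]]
[[6,12],[11,11],[12,10],[24,0],[31,10],[37,7],[41,0],[42,3],[43,14],[49,0]]
[[4,11],[6,12],[11,11],[12,10],[24,0],[31,10],[37,7],[41,0],[42,3],[43,14],[49,0]]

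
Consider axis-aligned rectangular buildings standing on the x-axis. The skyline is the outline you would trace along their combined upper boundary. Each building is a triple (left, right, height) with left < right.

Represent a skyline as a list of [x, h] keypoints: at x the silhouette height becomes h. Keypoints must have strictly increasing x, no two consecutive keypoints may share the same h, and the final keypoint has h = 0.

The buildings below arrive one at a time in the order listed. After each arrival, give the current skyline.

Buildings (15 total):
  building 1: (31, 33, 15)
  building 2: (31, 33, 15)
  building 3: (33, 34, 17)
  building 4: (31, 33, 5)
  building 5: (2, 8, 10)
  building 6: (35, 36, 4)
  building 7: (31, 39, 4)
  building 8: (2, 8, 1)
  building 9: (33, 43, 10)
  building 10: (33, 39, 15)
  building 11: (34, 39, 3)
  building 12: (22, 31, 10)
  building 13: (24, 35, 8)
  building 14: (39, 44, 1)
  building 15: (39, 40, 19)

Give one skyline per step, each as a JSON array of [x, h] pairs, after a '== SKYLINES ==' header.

== SKYLINES ==
[[31,15],[33,0]]
[[31,15],[33,0]]
[[31,15],[33,17],[34,0]]
[[31,15],[33,17],[34,0]]
[[2,10],[8,0],[31,15],[33,17],[34,0]]
[[2,10],[8,0],[31,15],[33,17],[34,0],[35,4],[36,0]]
[[2,10],[8,0],[31,15],[33,17],[34,4],[39,0]]
[[2,10],[8,0],[31,15],[33,17],[34,4],[39,0]]
[[2,10],[8,0],[31,15],[33,17],[34,10],[43,0]]
[[2,10],[8,0],[31,15],[33,17],[34,15],[39,10],[43,0]]
[[2,10],[8,0],[31,15],[33,17],[34,15],[39,10],[43,0]]
[[2,10],[8,0],[22,10],[31,15],[33,17],[34,15],[39,10],[43,0]]
[[2,10],[8,0],[22,10],[31,15],[33,17],[34,15],[39,10],[43,0]]
[[2,10],[8,0],[22,10],[31,15],[33,17],[34,15],[39,10],[43,1],[44,0]]
[[2,10],[8,0],[22,10],[31,15],[33,17],[34,15],[39,19],[40,10],[43,1],[44,0]]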